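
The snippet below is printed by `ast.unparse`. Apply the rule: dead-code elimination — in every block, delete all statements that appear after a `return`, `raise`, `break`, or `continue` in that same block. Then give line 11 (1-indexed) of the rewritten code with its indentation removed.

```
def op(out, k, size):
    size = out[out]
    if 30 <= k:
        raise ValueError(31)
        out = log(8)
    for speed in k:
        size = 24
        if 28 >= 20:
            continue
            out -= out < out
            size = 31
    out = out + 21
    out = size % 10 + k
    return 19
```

Transformed code:
def op(out, k, size):
    size = out[out]
    if 30 <= k:
        raise ValueError(31)
    for speed in k:
        size = 24
        if 28 >= 20:
            continue
    out = out + 21
    out = size % 10 + k
    return 19

return 19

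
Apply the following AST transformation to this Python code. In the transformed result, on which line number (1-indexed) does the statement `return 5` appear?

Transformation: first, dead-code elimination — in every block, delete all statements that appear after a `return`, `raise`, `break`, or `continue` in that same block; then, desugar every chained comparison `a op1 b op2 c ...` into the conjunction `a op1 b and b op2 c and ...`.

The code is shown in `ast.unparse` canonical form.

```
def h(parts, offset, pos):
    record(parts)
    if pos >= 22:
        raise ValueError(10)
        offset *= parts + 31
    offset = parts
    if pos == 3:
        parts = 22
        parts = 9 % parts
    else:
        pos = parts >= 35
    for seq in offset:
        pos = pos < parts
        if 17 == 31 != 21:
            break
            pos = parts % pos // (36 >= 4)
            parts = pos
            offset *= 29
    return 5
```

Transformed code:
def h(parts, offset, pos):
    record(parts)
    if pos >= 22:
        raise ValueError(10)
    offset = parts
    if pos == 3:
        parts = 22
        parts = 9 % parts
    else:
        pos = parts >= 35
    for seq in offset:
        pos = pos < parts
        if 17 == 31 and 31 != 21:
            break
    return 5

15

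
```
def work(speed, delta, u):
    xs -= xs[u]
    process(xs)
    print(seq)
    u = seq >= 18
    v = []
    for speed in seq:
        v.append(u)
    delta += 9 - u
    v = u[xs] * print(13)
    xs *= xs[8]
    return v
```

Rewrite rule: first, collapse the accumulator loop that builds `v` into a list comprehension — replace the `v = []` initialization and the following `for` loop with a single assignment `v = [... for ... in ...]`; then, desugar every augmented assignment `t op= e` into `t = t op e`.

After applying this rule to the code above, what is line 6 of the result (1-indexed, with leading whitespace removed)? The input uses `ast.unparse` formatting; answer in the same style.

v = [u for speed in seq]

Transformed code:
def work(speed, delta, u):
    xs = xs - xs[u]
    process(xs)
    print(seq)
    u = seq >= 18
    v = [u for speed in seq]
    delta = delta + (9 - u)
    v = u[xs] * print(13)
    xs = xs * xs[8]
    return v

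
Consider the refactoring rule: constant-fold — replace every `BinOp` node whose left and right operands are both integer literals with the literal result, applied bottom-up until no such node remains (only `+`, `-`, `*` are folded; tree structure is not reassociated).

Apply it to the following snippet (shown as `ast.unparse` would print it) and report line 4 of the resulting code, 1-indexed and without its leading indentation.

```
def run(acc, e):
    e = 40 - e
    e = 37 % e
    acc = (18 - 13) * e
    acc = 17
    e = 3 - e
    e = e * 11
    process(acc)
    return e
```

acc = 5 * e

Transformed code:
def run(acc, e):
    e = 40 - e
    e = 37 % e
    acc = 5 * e
    acc = 17
    e = 3 - e
    e = e * 11
    process(acc)
    return e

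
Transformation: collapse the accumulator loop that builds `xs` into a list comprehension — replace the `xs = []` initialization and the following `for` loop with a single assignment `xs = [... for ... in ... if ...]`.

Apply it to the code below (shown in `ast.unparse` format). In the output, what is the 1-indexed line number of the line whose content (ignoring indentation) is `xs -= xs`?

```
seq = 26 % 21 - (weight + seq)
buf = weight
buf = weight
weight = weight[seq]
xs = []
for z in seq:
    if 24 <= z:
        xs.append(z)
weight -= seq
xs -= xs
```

7

Transformed code:
seq = 26 % 21 - (weight + seq)
buf = weight
buf = weight
weight = weight[seq]
xs = [z for z in seq if 24 <= z]
weight -= seq
xs -= xs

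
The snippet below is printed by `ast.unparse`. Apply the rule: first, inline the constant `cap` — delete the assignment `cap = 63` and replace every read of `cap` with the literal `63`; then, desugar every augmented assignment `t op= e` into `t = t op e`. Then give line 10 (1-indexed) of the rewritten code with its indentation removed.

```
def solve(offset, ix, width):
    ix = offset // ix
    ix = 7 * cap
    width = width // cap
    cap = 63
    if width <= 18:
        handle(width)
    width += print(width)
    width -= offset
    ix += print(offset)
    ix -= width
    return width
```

Transformed code:
def solve(offset, ix, width):
    ix = offset // ix
    ix = 7 * 63
    width = width // 63
    if width <= 18:
        handle(width)
    width = width + print(width)
    width = width - offset
    ix = ix + print(offset)
    ix = ix - width
    return width

ix = ix - width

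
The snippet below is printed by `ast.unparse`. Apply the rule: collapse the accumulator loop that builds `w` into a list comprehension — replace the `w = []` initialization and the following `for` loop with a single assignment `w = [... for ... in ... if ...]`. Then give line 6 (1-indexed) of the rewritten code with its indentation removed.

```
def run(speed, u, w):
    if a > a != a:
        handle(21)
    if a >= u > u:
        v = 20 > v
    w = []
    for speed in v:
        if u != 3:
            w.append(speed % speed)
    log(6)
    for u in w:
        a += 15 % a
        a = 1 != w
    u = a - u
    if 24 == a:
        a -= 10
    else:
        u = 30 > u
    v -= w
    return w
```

w = [speed % speed for speed in v if u != 3]

Transformed code:
def run(speed, u, w):
    if a > a != a:
        handle(21)
    if a >= u > u:
        v = 20 > v
    w = [speed % speed for speed in v if u != 3]
    log(6)
    for u in w:
        a += 15 % a
        a = 1 != w
    u = a - u
    if 24 == a:
        a -= 10
    else:
        u = 30 > u
    v -= w
    return w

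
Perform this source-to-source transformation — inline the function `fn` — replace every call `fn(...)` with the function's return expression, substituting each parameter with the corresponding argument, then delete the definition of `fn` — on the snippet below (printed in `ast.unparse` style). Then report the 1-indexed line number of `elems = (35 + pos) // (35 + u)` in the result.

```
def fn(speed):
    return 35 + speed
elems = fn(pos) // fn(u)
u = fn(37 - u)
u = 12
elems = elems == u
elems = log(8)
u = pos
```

1

Transformed code:
elems = (35 + pos) // (35 + u)
u = 35 + (37 - u)
u = 12
elems = elems == u
elems = log(8)
u = pos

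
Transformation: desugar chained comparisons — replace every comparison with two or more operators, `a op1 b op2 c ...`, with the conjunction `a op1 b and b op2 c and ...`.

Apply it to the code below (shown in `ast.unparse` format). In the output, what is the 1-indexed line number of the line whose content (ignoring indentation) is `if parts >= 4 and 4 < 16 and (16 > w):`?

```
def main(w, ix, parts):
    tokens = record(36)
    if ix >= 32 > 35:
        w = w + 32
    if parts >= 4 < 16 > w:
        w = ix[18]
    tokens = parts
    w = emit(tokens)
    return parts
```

Transformed code:
def main(w, ix, parts):
    tokens = record(36)
    if ix >= 32 and 32 > 35:
        w = w + 32
    if parts >= 4 and 4 < 16 and (16 > w):
        w = ix[18]
    tokens = parts
    w = emit(tokens)
    return parts

5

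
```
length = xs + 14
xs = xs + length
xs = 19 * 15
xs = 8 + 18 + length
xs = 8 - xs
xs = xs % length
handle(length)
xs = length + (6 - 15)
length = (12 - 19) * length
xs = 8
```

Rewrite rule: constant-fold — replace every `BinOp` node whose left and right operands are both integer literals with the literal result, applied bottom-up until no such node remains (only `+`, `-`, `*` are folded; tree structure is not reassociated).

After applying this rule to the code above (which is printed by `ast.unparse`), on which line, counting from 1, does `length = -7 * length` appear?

9

Transformed code:
length = xs + 14
xs = xs + length
xs = 285
xs = 26 + length
xs = 8 - xs
xs = xs % length
handle(length)
xs = length + -9
length = -7 * length
xs = 8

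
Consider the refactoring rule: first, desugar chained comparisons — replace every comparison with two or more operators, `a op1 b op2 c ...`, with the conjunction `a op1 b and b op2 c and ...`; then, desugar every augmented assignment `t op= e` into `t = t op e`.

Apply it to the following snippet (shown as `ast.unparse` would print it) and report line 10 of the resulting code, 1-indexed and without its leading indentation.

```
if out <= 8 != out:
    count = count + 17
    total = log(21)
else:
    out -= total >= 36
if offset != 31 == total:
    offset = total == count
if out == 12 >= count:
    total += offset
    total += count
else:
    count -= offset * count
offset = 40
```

total = total + count

Transformed code:
if out <= 8 and 8 != out:
    count = count + 17
    total = log(21)
else:
    out = out - (total >= 36)
if offset != 31 and 31 == total:
    offset = total == count
if out == 12 and 12 >= count:
    total = total + offset
    total = total + count
else:
    count = count - offset * count
offset = 40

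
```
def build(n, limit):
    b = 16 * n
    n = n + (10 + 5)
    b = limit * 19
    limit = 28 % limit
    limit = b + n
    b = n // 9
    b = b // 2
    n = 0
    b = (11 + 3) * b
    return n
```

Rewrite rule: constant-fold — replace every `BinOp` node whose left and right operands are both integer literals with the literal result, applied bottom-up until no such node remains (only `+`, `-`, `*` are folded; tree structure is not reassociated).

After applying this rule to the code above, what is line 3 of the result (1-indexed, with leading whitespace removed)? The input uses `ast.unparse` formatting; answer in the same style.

n = n + 15

Transformed code:
def build(n, limit):
    b = 16 * n
    n = n + 15
    b = limit * 19
    limit = 28 % limit
    limit = b + n
    b = n // 9
    b = b // 2
    n = 0
    b = 14 * b
    return n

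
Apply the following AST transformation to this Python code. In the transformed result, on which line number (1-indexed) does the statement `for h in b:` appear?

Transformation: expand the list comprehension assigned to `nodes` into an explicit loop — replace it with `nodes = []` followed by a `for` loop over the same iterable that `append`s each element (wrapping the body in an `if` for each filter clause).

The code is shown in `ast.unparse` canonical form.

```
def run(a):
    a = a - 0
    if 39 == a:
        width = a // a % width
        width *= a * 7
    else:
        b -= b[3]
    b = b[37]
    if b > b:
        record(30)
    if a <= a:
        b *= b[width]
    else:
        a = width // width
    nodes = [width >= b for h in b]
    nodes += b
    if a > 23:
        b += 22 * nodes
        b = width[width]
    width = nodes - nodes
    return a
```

Transformed code:
def run(a):
    a = a - 0
    if 39 == a:
        width = a // a % width
        width *= a * 7
    else:
        b -= b[3]
    b = b[37]
    if b > b:
        record(30)
    if a <= a:
        b *= b[width]
    else:
        a = width // width
    nodes = []
    for h in b:
        nodes.append(width >= b)
    nodes += b
    if a > 23:
        b += 22 * nodes
        b = width[width]
    width = nodes - nodes
    return a

16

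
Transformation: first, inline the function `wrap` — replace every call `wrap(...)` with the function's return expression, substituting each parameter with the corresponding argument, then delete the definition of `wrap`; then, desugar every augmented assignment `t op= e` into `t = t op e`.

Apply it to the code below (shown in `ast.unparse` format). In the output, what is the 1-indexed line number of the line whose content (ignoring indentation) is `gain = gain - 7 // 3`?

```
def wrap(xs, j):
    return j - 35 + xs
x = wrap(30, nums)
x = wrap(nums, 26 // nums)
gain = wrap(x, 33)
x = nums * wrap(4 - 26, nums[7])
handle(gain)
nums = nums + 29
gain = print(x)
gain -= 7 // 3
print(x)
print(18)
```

Transformed code:
x = nums - 35 + 30
x = 26 // nums - 35 + nums
gain = 33 - 35 + x
x = nums * (nums[7] - 35 + (4 - 26))
handle(gain)
nums = nums + 29
gain = print(x)
gain = gain - 7 // 3
print(x)
print(18)

8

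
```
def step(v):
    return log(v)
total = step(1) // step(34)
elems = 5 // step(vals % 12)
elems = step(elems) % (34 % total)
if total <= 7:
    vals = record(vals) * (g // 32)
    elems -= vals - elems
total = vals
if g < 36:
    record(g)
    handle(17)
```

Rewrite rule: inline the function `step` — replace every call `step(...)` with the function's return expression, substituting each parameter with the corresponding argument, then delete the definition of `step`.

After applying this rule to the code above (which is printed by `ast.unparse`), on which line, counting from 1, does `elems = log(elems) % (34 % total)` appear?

3

Transformed code:
total = log(1) // log(34)
elems = 5 // log(vals % 12)
elems = log(elems) % (34 % total)
if total <= 7:
    vals = record(vals) * (g // 32)
    elems -= vals - elems
total = vals
if g < 36:
    record(g)
    handle(17)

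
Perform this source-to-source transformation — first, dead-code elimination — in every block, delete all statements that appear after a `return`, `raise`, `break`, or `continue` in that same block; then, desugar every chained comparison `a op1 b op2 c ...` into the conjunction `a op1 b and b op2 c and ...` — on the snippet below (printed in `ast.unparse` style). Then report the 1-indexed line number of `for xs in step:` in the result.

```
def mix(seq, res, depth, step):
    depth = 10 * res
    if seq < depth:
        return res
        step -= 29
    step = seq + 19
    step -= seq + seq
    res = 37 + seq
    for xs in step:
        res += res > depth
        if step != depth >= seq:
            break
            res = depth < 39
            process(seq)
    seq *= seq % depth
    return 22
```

Transformed code:
def mix(seq, res, depth, step):
    depth = 10 * res
    if seq < depth:
        return res
    step = seq + 19
    step -= seq + seq
    res = 37 + seq
    for xs in step:
        res += res > depth
        if step != depth and depth >= seq:
            break
    seq *= seq % depth
    return 22

8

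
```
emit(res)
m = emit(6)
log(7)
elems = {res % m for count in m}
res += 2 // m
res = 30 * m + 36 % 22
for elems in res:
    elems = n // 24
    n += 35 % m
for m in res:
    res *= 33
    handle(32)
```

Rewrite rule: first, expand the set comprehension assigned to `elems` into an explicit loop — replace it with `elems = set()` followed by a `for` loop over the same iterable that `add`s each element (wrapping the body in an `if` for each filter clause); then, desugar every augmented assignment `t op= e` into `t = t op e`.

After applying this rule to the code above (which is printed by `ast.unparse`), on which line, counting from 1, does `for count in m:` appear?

Transformed code:
emit(res)
m = emit(6)
log(7)
elems = set()
for count in m:
    elems.add(res % m)
res = res + 2 // m
res = 30 * m + 36 % 22
for elems in res:
    elems = n // 24
    n = n + 35 % m
for m in res:
    res = res * 33
    handle(32)

5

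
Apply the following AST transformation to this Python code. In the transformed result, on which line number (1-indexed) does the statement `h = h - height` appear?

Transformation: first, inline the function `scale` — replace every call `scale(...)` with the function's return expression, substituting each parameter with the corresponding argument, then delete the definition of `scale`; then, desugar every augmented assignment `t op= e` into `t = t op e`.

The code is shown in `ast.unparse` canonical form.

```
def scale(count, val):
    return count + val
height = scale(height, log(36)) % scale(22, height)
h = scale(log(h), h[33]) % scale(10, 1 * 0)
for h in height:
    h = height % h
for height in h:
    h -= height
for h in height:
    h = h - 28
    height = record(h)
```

Transformed code:
height = (height + log(36)) % (22 + height)
h = (log(h) + h[33]) % (10 + 1 * 0)
for h in height:
    h = height % h
for height in h:
    h = h - height
for h in height:
    h = h - 28
    height = record(h)

6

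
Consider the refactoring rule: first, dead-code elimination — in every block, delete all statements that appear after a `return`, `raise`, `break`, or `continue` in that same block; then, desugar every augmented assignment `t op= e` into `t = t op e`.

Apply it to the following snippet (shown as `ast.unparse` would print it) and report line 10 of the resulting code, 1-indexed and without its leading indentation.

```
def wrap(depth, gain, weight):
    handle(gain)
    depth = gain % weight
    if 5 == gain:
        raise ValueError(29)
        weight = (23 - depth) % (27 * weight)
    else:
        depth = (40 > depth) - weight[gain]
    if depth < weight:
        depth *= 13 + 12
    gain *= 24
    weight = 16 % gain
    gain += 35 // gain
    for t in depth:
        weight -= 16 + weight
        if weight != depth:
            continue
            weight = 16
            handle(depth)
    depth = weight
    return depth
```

gain = gain * 24

Transformed code:
def wrap(depth, gain, weight):
    handle(gain)
    depth = gain % weight
    if 5 == gain:
        raise ValueError(29)
    else:
        depth = (40 > depth) - weight[gain]
    if depth < weight:
        depth = depth * (13 + 12)
    gain = gain * 24
    weight = 16 % gain
    gain = gain + 35 // gain
    for t in depth:
        weight = weight - (16 + weight)
        if weight != depth:
            continue
    depth = weight
    return depth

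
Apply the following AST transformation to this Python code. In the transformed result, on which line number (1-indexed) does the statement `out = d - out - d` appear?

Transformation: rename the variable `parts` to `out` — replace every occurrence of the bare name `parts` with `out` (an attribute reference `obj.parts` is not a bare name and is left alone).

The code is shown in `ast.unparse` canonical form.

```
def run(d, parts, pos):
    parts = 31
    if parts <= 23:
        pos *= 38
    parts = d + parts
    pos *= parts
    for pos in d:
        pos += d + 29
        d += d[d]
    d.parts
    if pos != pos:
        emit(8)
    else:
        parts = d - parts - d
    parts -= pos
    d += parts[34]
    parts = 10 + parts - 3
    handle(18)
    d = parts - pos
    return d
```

14

Transformed code:
def run(d, out, pos):
    out = 31
    if out <= 23:
        pos *= 38
    out = d + out
    pos *= out
    for pos in d:
        pos += d + 29
        d += d[d]
    d.parts
    if pos != pos:
        emit(8)
    else:
        out = d - out - d
    out -= pos
    d += out[34]
    out = 10 + out - 3
    handle(18)
    d = out - pos
    return d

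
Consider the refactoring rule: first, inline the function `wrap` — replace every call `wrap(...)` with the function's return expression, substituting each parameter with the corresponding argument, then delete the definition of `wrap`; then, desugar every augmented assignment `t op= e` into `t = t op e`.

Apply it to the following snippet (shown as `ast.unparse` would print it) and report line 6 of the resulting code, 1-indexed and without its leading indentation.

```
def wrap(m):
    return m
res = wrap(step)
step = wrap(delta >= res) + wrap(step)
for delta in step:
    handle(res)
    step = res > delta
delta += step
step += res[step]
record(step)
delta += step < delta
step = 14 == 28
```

delta = delta + step

Transformed code:
res = step
step = (delta >= res) + step
for delta in step:
    handle(res)
    step = res > delta
delta = delta + step
step = step + res[step]
record(step)
delta = delta + (step < delta)
step = 14 == 28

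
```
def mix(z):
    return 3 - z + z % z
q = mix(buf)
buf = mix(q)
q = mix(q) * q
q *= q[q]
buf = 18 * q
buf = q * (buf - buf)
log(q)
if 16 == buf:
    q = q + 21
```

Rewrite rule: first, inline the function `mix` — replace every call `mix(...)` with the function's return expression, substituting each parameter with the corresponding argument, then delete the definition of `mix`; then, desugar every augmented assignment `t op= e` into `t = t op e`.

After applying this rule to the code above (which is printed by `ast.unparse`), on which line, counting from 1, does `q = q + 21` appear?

9

Transformed code:
q = 3 - buf + buf % buf
buf = 3 - q + q % q
q = (3 - q + q % q) * q
q = q * q[q]
buf = 18 * q
buf = q * (buf - buf)
log(q)
if 16 == buf:
    q = q + 21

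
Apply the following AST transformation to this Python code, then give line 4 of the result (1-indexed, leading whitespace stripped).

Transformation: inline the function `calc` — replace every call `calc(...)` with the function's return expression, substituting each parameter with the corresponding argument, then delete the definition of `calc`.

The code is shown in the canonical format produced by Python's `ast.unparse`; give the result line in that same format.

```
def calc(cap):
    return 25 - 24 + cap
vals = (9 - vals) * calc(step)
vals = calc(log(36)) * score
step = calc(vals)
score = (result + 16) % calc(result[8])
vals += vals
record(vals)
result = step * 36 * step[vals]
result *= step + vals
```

Transformed code:
vals = (9 - vals) * (25 - 24 + step)
vals = (25 - 24 + log(36)) * score
step = 25 - 24 + vals
score = (result + 16) % (25 - 24 + result[8])
vals += vals
record(vals)
result = step * 36 * step[vals]
result *= step + vals

score = (result + 16) % (25 - 24 + result[8])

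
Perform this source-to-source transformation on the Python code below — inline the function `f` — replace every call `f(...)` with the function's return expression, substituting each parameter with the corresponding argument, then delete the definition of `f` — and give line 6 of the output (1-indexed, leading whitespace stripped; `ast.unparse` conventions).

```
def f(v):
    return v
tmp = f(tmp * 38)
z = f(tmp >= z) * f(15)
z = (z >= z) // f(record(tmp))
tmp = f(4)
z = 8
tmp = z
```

Transformed code:
tmp = tmp * 38
z = (tmp >= z) * 15
z = (z >= z) // record(tmp)
tmp = 4
z = 8
tmp = z

tmp = z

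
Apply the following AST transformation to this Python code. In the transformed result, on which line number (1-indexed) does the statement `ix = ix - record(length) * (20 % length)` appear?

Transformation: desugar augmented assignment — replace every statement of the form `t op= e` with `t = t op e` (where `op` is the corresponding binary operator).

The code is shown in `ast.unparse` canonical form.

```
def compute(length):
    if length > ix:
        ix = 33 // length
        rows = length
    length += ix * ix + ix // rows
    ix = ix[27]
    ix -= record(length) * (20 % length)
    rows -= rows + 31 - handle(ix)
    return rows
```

7

Transformed code:
def compute(length):
    if length > ix:
        ix = 33 // length
        rows = length
    length = length + (ix * ix + ix // rows)
    ix = ix[27]
    ix = ix - record(length) * (20 % length)
    rows = rows - (rows + 31 - handle(ix))
    return rows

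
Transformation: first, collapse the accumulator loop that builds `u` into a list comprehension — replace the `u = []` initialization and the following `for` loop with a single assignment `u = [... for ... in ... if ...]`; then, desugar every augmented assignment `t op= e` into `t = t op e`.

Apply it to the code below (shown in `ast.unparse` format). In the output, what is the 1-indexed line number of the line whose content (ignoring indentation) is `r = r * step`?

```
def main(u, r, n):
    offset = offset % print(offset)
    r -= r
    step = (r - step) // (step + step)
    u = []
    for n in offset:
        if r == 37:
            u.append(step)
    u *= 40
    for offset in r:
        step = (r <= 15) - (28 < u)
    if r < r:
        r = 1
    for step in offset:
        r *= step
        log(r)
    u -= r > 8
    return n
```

12

Transformed code:
def main(u, r, n):
    offset = offset % print(offset)
    r = r - r
    step = (r - step) // (step + step)
    u = [step for n in offset if r == 37]
    u = u * 40
    for offset in r:
        step = (r <= 15) - (28 < u)
    if r < r:
        r = 1
    for step in offset:
        r = r * step
        log(r)
    u = u - (r > 8)
    return n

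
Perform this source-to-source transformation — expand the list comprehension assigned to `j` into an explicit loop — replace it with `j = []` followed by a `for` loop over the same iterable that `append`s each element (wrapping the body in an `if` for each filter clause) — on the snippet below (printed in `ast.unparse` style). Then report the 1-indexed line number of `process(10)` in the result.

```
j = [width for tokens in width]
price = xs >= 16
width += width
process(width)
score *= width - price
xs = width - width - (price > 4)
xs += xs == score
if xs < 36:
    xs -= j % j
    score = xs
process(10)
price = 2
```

13

Transformed code:
j = []
for tokens in width:
    j.append(width)
price = xs >= 16
width += width
process(width)
score *= width - price
xs = width - width - (price > 4)
xs += xs == score
if xs < 36:
    xs -= j % j
    score = xs
process(10)
price = 2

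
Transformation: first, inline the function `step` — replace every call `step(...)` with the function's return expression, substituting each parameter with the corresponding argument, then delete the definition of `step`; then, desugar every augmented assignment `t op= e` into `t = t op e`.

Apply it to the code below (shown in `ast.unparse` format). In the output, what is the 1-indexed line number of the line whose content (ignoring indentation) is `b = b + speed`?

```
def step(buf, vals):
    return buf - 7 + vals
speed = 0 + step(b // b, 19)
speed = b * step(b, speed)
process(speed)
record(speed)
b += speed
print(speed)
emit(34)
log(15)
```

5

Transformed code:
speed = 0 + (b // b - 7 + 19)
speed = b * (b - 7 + speed)
process(speed)
record(speed)
b = b + speed
print(speed)
emit(34)
log(15)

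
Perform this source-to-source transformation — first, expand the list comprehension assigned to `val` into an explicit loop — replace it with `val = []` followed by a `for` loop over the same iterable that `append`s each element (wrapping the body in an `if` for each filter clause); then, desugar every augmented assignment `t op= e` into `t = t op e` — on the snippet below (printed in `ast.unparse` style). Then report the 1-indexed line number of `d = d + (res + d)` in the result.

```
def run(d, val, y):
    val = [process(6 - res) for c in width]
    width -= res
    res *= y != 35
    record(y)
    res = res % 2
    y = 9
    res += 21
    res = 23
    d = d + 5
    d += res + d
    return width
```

Transformed code:
def run(d, val, y):
    val = []
    for c in width:
        val.append(process(6 - res))
    width = width - res
    res = res * (y != 35)
    record(y)
    res = res % 2
    y = 9
    res = res + 21
    res = 23
    d = d + 5
    d = d + (res + d)
    return width

13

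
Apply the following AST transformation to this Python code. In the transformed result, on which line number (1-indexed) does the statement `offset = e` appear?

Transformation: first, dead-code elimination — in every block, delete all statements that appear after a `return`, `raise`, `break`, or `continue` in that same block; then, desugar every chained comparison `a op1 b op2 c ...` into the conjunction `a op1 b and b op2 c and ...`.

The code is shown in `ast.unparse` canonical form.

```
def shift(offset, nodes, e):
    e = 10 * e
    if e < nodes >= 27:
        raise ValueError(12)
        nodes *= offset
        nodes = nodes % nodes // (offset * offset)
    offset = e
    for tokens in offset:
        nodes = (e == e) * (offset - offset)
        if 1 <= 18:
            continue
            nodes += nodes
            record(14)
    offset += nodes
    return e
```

Transformed code:
def shift(offset, nodes, e):
    e = 10 * e
    if e < nodes and nodes >= 27:
        raise ValueError(12)
    offset = e
    for tokens in offset:
        nodes = (e == e) * (offset - offset)
        if 1 <= 18:
            continue
    offset += nodes
    return e

5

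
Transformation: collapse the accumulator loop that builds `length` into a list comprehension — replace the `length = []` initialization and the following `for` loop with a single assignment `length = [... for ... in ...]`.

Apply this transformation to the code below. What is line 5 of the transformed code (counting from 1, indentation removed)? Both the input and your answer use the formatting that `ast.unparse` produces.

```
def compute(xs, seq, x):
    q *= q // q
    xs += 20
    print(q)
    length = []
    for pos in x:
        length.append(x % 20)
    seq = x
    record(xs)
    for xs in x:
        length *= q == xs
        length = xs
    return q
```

Transformed code:
def compute(xs, seq, x):
    q *= q // q
    xs += 20
    print(q)
    length = [x % 20 for pos in x]
    seq = x
    record(xs)
    for xs in x:
        length *= q == xs
        length = xs
    return q

length = [x % 20 for pos in x]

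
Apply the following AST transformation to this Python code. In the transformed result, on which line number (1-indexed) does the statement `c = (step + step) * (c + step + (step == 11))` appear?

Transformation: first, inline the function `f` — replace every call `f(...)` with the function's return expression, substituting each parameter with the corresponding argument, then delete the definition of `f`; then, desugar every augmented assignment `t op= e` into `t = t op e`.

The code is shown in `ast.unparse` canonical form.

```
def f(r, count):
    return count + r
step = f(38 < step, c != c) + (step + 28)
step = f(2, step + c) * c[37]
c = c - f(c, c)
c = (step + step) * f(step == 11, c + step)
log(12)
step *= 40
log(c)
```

4

Transformed code:
step = (c != c) + (38 < step) + (step + 28)
step = (step + c + 2) * c[37]
c = c - (c + c)
c = (step + step) * (c + step + (step == 11))
log(12)
step = step * 40
log(c)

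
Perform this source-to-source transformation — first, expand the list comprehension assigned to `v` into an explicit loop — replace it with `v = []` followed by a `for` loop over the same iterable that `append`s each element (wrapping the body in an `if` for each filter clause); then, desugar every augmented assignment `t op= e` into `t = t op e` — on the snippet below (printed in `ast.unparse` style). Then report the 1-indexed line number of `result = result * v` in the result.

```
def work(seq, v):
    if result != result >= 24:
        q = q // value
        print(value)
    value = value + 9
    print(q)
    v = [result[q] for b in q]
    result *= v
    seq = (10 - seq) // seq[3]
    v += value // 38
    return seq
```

Transformed code:
def work(seq, v):
    if result != result >= 24:
        q = q // value
        print(value)
    value = value + 9
    print(q)
    v = []
    for b in q:
        v.append(result[q])
    result = result * v
    seq = (10 - seq) // seq[3]
    v = v + value // 38
    return seq

10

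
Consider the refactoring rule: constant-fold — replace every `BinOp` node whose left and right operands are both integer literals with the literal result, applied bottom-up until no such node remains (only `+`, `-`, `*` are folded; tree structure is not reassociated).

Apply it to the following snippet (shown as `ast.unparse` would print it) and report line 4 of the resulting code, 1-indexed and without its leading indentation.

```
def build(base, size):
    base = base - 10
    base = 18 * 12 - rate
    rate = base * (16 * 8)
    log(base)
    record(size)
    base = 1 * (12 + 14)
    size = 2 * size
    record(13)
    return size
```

rate = base * 128

Transformed code:
def build(base, size):
    base = base - 10
    base = 216 - rate
    rate = base * 128
    log(base)
    record(size)
    base = 26
    size = 2 * size
    record(13)
    return size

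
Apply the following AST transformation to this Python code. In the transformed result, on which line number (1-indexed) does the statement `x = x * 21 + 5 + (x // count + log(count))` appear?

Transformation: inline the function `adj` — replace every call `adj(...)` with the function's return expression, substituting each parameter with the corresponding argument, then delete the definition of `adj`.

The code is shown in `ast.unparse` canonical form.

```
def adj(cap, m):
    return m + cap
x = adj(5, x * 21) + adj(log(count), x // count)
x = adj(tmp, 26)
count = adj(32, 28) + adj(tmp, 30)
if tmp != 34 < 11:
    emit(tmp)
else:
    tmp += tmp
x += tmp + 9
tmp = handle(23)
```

Transformed code:
x = x * 21 + 5 + (x // count + log(count))
x = 26 + tmp
count = 28 + 32 + (30 + tmp)
if tmp != 34 < 11:
    emit(tmp)
else:
    tmp += tmp
x += tmp + 9
tmp = handle(23)

1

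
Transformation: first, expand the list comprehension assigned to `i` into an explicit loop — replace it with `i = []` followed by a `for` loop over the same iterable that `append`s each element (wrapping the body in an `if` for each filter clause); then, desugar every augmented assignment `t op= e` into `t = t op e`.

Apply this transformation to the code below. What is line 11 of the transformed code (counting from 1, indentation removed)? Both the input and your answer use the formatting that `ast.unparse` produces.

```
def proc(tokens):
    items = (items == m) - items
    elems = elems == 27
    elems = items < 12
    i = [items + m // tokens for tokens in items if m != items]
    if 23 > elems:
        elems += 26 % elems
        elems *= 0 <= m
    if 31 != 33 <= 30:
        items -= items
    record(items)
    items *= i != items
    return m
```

elems = elems * (0 <= m)

Transformed code:
def proc(tokens):
    items = (items == m) - items
    elems = elems == 27
    elems = items < 12
    i = []
    for tokens in items:
        if m != items:
            i.append(items + m // tokens)
    if 23 > elems:
        elems = elems + 26 % elems
        elems = elems * (0 <= m)
    if 31 != 33 <= 30:
        items = items - items
    record(items)
    items = items * (i != items)
    return m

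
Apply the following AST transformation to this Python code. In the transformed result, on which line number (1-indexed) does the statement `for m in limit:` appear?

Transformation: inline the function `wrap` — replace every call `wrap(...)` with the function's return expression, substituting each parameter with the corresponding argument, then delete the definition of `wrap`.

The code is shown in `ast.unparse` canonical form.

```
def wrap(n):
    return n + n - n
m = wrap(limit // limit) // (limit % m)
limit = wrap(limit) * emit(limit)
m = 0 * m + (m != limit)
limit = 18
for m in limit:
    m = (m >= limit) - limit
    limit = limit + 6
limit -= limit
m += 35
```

Transformed code:
m = (limit // limit + limit // limit - limit // limit) // (limit % m)
limit = (limit + limit - limit) * emit(limit)
m = 0 * m + (m != limit)
limit = 18
for m in limit:
    m = (m >= limit) - limit
    limit = limit + 6
limit -= limit
m += 35

5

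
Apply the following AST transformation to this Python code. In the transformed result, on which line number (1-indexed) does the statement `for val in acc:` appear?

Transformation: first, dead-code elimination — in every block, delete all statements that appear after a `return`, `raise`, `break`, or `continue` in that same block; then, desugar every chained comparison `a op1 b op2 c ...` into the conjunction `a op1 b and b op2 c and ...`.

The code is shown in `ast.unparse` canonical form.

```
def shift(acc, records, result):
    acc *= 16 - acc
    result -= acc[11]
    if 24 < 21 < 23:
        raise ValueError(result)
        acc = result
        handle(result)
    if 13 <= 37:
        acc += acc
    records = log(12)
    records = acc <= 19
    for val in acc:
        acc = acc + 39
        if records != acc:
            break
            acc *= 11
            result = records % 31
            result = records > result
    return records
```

10

Transformed code:
def shift(acc, records, result):
    acc *= 16 - acc
    result -= acc[11]
    if 24 < 21 and 21 < 23:
        raise ValueError(result)
    if 13 <= 37:
        acc += acc
    records = log(12)
    records = acc <= 19
    for val in acc:
        acc = acc + 39
        if records != acc:
            break
    return records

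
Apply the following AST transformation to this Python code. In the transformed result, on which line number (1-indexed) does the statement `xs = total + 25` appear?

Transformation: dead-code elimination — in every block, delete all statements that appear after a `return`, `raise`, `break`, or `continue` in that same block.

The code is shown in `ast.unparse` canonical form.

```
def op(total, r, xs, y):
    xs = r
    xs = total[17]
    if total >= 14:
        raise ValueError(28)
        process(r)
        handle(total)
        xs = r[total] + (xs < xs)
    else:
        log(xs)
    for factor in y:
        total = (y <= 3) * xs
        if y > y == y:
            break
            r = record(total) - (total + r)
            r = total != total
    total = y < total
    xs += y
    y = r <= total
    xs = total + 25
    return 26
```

15

Transformed code:
def op(total, r, xs, y):
    xs = r
    xs = total[17]
    if total >= 14:
        raise ValueError(28)
    else:
        log(xs)
    for factor in y:
        total = (y <= 3) * xs
        if y > y == y:
            break
    total = y < total
    xs += y
    y = r <= total
    xs = total + 25
    return 26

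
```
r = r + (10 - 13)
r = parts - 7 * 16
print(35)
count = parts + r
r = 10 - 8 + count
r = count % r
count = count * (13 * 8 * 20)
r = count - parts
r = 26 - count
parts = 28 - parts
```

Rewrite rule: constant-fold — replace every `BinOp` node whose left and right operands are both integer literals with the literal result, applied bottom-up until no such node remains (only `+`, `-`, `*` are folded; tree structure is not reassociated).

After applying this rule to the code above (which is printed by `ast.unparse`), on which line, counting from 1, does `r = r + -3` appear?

Transformed code:
r = r + -3
r = parts - 112
print(35)
count = parts + r
r = 2 + count
r = count % r
count = count * 2080
r = count - parts
r = 26 - count
parts = 28 - parts

1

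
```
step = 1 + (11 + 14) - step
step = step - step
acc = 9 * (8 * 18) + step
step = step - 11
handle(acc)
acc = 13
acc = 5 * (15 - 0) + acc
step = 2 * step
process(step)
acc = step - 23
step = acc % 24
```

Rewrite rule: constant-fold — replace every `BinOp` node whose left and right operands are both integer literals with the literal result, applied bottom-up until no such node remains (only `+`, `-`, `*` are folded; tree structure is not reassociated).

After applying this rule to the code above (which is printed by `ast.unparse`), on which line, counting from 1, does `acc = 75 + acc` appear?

Transformed code:
step = 26 - step
step = step - step
acc = 1296 + step
step = step - 11
handle(acc)
acc = 13
acc = 75 + acc
step = 2 * step
process(step)
acc = step - 23
step = acc % 24

7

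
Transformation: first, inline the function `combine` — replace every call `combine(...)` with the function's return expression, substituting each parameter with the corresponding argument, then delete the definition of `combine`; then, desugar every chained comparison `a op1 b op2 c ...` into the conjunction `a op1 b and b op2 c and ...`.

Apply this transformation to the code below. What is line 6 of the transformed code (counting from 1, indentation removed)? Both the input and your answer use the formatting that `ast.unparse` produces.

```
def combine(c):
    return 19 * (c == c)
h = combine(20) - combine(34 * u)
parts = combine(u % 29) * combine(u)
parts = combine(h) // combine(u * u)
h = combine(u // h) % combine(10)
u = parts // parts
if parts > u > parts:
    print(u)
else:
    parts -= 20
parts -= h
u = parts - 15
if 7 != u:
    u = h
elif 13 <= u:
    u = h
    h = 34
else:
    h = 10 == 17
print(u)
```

if parts > u and u > parts:

Transformed code:
h = 19 * (20 == 20) - 19 * (34 * u == 34 * u)
parts = 19 * (u % 29 == u % 29) * (19 * (u == u))
parts = 19 * (h == h) // (19 * (u * u == u * u))
h = 19 * (u // h == u // h) % (19 * (10 == 10))
u = parts // parts
if parts > u and u > parts:
    print(u)
else:
    parts -= 20
parts -= h
u = parts - 15
if 7 != u:
    u = h
elif 13 <= u:
    u = h
    h = 34
else:
    h = 10 == 17
print(u)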